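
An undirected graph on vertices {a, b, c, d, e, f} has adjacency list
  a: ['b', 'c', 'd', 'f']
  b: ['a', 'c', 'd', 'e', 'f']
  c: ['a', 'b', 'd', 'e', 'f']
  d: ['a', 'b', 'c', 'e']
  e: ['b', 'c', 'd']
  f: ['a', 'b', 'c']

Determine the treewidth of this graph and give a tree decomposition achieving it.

The largest bag has 4 vertices, giving width 3; this decomposition certifies tw(G) ≤ 3. Conversely, {b, c, d, e} is a clique of size 4, and the vertices of any clique must share a bag in every tree decomposition; so some bag has ≥ 4 vertices and tw(G) ≥ 3. Therefore the treewidth is 3.

Treewidth 3.
One optimal decomposition is:
Bags: B1 = {a, b, c, d}  B2 = {b, c, d, e}  B3 = {a, b, c, f}
Tree: B1–B2, B1–B3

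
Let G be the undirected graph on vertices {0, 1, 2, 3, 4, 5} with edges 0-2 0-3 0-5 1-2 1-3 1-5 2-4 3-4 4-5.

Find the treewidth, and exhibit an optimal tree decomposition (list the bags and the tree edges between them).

Each bag holds 4 vertices, so the decomposition has width 3, which upper-bounds the treewidth. For the lower bound: the 4 vertex sets {0,5}, {1,2}, {4}, {3} are disjoint, each induces a connected subgraph, and every pair is joined by at least one edge of G. Contracting each set to a single vertex therefore yields K_{4} as a minor, and since treewidth is minor-monotone, tw(G) ≥ tw(K_{4}) = 3. Therefore the treewidth is 3.

Treewidth 3.
One such decomposition:
Bags: B1 = {0, 1, 4, 5}  B2 = {0, 1, 2, 4}  B3 = {0, 1, 3, 4}
Tree: B1–B2, B2–B3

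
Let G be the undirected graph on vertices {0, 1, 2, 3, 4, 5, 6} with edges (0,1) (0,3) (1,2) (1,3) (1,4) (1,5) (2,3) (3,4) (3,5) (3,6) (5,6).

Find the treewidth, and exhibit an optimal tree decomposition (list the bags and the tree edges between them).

Treewidth 2.
One such decomposition:
Bags: B1 = {3, 5, 6}  B2 = {1, 3, 5}  B3 = {1, 2, 3}  B4 = {0, 1, 3}  B5 = {1, 3, 4}
Tree: B1–B2, B2–B3, B3–B4, B2–B5

Each bag holds 3 vertices, so the decomposition has width 2, which upper-bounds the treewidth. On the other hand G contains the 3-clique {0, 1, 3}. A clique must lie in a single bag of any decomposition, so no decomposition can have width below 2. The upper and lower bounds meet at 2, so that is the treewidth.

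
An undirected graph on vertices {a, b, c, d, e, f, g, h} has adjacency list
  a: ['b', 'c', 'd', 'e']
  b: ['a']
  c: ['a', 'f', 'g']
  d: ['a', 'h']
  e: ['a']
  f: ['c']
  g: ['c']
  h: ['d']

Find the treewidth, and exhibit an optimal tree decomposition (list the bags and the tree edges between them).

The largest bag has 2 vertices, giving width 1; this decomposition certifies tw(G) ≤ 1. Any graph with an edge has treewidth ≥ 1, and G has the edge a–d. Hence tw(G) = 1 exactly.

Treewidth 1.
Bags: B1 = {a, d}  B2 = {a, c}  B3 = {c, f}  B4 = {a, b}  B5 = {d, h}  B6 = {c, g}  B7 = {a, e}
Tree: B1–B2, B2–B3, B2–B4, B1–B5, B3–B6, B1–B7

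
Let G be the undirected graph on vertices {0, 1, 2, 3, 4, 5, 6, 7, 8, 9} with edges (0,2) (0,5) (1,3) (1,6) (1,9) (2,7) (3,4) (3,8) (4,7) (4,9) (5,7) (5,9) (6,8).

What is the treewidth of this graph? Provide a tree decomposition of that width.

Treewidth 2.
One such decomposition:
Bags: B1 = {0, 2, 5}  B2 = {2, 5, 7}  B3 = {5, 7, 9}  B4 = {4, 7, 9}  B5 = {1, 4, 9}  B6 = {1, 3, 4}  B7 = {1, 3, 6}  B8 = {3, 6, 8}
Tree: B1–B2, B2–B3, B3–B4, B4–B5, B5–B6, B6–B7, B7–B8

Every bag has size at most 3, so the width is 3 − 1 = 2 and tw(G) ≤ 2. Since 0–2–7–5–0 is a cycle in G, G is not acyclic. Forests are exactly the graphs of treewidth ≤ 1, so tw(G) ≥ 2. Therefore the treewidth is 2.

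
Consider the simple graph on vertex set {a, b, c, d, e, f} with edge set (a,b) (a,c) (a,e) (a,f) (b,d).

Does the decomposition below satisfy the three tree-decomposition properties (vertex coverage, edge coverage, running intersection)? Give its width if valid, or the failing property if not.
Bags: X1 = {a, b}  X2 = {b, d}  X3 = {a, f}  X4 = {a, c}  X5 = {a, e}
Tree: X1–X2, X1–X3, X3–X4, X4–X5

Every vertex of G appears in some bag (union = {a, b, c, d, e, f}); every edge is covered by a bag; and for each vertex v the set of bags containing v is connected in the bag tree. The decomposition is therefore valid. The largest bag has 2 vertices, so the width is 1.

Yes; width 1.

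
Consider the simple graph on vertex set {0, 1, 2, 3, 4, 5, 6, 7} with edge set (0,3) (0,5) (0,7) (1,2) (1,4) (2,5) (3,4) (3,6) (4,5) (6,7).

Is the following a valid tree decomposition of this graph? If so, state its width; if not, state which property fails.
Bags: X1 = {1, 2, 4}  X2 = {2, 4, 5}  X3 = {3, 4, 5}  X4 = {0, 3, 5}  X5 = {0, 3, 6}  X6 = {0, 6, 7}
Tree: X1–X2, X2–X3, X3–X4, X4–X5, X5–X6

Yes; width 2.

Every vertex of G appears in some bag (union = {0, 1, 2, 3, 4, 5, 6, 7}); every edge is covered by a bag; and for each vertex v the set of bags containing v is connected in the bag tree. The decomposition is therefore valid. The largest bag has 3 vertices, so the width is 2.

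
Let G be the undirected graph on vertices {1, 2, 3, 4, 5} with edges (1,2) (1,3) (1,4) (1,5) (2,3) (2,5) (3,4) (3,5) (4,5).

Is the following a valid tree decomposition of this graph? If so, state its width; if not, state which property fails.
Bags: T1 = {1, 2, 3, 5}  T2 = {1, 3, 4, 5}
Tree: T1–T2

Every vertex of G appears in some bag (union = {1, 2, 3, 4, 5}); every edge is covered by a bag; and for each vertex v the set of bags containing v is connected in the bag tree. The decomposition is therefore valid. The largest bag has 4 vertices, so the width is 3.

Yes; width 3.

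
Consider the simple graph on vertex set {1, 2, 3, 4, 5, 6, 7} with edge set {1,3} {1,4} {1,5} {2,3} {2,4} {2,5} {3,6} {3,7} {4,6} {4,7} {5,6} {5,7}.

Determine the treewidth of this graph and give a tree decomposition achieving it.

Each bag holds 4 vertices, so the decomposition has width 3, which upper-bounds the treewidth. For the lower bound: the 4 vertex sets {3,6}, {4,7}, {5}, {2} are disjoint, each induces a connected subgraph, and every pair is joined by at least one edge of G. Contracting each set to a single vertex therefore yields K_{4} as a minor, and since treewidth is minor-monotone, tw(G) ≥ tw(K_{4}) = 3. Therefore the treewidth is 3.

Treewidth 3.
One optimal decomposition is:
Bags: B1 = {3, 4, 5, 6}  B2 = {3, 4, 5, 7}  B3 = {2, 3, 4, 5}  B4 = {1, 3, 4, 5}
Tree: B1–B2, B2–B3, B3–B4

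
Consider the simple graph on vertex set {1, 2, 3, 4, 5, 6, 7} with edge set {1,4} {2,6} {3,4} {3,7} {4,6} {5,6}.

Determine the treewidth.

A width-1 tree decomposition is:
Bags: B1 = {4, 6}  B2 = {5, 6}  B3 = {3, 4}  B4 = {2, 6}  B5 = {1, 4}  B6 = {3, 7}
Tree: B1–B2, B1–B3, B2–B4, B1–B5, B3–B6
Each bag holds 2 vertices, so the decomposition has width 1, which upper-bounds the treewidth. Since G has at least one edge (e.g. 4–6), it is not an edgeless graph, so tw(G) ≥ 1. Combining the bounds, tw(G) = 1.

1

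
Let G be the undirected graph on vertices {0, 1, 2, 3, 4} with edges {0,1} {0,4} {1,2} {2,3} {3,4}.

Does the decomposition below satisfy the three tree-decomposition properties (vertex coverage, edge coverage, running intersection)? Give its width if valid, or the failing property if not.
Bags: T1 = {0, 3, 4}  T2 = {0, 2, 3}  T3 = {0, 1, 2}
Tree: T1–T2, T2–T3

Yes; width 2.

Checking the three conditions: (i) the bags cover all of {0, 1, 2, 3, 4}; (ii) for each edge, some bag contains both endpoints; (iii) the bags containing any fixed vertex form a subtree. All hold, so the decomposition is valid with width 3 − 1 = 2.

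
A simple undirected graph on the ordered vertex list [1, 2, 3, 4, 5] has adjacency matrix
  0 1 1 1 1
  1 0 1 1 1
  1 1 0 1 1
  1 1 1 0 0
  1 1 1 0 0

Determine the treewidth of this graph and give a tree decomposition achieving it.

Treewidth 3.
Bags: B1 = {1, 2, 3, 4}  B2 = {1, 2, 3, 5}
Tree: B1–B2

Every bag has size at most 4, so the width is 4 − 1 = 3 and tw(G) ≤ 3. For the lower bound, the 4 vertices {1, 2, 3, 4} are pairwise adjacent, and any tree decomposition puts a clique entirely inside one bag — forcing width ≥ 3. The upper and lower bounds meet at 3, so that is the treewidth.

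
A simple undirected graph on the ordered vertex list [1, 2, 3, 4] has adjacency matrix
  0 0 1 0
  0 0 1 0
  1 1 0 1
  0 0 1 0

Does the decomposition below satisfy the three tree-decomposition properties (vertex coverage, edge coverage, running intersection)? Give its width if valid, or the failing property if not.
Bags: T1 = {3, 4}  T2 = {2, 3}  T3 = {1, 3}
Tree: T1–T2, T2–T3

Every vertex of G appears in some bag (union = {1, 2, 3, 4}); every edge is covered by a bag; and for each vertex v the set of bags containing v is connected in the bag tree. The decomposition is therefore valid. The largest bag has 2 vertices, so the width is 1.

Yes; width 1.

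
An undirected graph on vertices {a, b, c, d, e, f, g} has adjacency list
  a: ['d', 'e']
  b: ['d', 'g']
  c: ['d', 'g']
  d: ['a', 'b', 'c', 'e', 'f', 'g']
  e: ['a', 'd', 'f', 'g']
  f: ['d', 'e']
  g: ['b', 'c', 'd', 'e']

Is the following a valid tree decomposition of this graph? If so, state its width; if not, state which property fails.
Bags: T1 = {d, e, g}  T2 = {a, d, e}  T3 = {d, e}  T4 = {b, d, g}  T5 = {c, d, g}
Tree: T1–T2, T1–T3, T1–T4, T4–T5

No — vertex f appears in no bag.

A tree decomposition must satisfy three properties: every vertex lies in some bag; for every edge, both endpoints lie together in some bag; and for every vertex, the bags containing it form a connected subtree. Here vertex f appears in no bag, so the decomposition is invalid.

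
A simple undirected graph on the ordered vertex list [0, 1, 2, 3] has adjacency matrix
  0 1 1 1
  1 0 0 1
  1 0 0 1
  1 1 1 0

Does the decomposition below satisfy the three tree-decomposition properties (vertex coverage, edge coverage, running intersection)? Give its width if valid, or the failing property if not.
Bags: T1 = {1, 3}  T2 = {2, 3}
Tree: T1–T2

No — vertex 0 appears in no bag.

A tree decomposition must satisfy three properties: every vertex lies in some bag; for every edge, both endpoints lie together in some bag; and for every vertex, the bags containing it form a connected subtree. Here vertex 0 appears in no bag, so the decomposition is invalid.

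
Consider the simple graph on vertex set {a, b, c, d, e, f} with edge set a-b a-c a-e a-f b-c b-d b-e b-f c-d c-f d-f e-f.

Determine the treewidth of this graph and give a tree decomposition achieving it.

Each bag holds 4 vertices, so the decomposition has width 3, which upper-bounds the treewidth. On the other hand G contains the 4-clique {a, b, e, f}. A clique must lie in a single bag of any decomposition, so no decomposition can have width below 3. Therefore the treewidth is 3.

Treewidth 3.
Bags: B1 = {b, c, d, f}  B2 = {a, b, c, f}  B3 = {a, b, e, f}
Tree: B1–B2, B2–B3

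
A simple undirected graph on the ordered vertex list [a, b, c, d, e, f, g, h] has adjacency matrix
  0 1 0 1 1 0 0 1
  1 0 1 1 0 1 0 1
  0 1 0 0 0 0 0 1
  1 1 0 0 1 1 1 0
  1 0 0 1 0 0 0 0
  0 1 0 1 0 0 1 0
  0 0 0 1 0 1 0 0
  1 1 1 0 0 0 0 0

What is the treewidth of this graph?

2

A width-2 tree decomposition is:
Bags: B1 = {a, b, d}  B2 = {a, b, h}  B3 = {b, c, h}  B4 = {a, d, e}  B5 = {b, d, f}  B6 = {d, f, g}
Tree: B1–B2, B2–B3, B1–B4, B1–B5, B5–B6
Every bag has size at most 3, so the width is 3 − 1 = 2 and tw(G) ≤ 2. On the other hand G contains the 3-clique {a, d, e}. A clique must lie in a single bag of any decomposition, so no decomposition can have width below 2. Combining the bounds, tw(G) = 2.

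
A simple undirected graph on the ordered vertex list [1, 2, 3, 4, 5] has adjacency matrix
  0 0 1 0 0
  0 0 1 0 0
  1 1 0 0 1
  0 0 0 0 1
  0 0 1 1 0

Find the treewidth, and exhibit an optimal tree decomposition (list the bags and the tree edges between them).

Every bag has size at most 2, so the width is 2 − 1 = 1 and tw(G) ≤ 1. G has an edge, so its treewidth is at least 1. Combining the bounds, tw(G) = 1.

Treewidth 1.
One such decomposition:
Bags: B1 = {3, 5}  B2 = {1, 3}  B3 = {2, 3}  B4 = {4, 5}
Tree: B1–B2, B2–B3, B1–B4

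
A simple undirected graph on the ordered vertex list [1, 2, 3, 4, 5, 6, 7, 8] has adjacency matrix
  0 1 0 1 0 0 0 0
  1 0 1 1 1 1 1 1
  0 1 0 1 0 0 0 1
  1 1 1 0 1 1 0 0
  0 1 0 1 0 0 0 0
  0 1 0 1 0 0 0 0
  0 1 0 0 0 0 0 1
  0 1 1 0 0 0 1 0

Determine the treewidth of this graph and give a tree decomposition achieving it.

Treewidth 2.
One such decomposition:
Bags: B1 = {2, 7, 8}  B2 = {2, 3, 8}  B3 = {2, 3, 4}  B4 = {2, 4, 6}  B5 = {2, 4, 5}  B6 = {1, 2, 4}
Tree: B1–B2, B2–B3, B3–B4, B3–B5, B5–B6

Each bag holds 3 vertices, so the decomposition has width 2, which upper-bounds the treewidth. On the other hand G contains the 3-clique {2, 3, 8}. A clique must lie in a single bag of any decomposition, so no decomposition can have width below 2. The upper and lower bounds meet at 2, so that is the treewidth.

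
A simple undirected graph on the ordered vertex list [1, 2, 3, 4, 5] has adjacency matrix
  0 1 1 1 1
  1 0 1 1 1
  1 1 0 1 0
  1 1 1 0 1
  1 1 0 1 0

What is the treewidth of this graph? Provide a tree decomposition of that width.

Each bag holds 4 vertices, so the decomposition has width 3, which upper-bounds the treewidth. Conversely, {1, 2, 3, 4} is a clique of size 4, and the vertices of any clique must share a bag in every tree decomposition; so some bag has ≥ 4 vertices and tw(G) ≥ 3. Therefore the treewidth is 3.

Treewidth 3.
Bags: B1 = {1, 2, 4, 5}  B2 = {1, 2, 3, 4}
Tree: B1–B2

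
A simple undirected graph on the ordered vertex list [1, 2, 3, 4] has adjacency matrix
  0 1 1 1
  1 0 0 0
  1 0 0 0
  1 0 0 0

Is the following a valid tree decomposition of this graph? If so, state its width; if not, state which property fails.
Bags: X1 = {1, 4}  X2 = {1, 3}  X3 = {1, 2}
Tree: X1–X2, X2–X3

Yes; width 1.

Checking the three conditions: (i) the bags cover all of {1, 2, 3, 4}; (ii) for each edge, some bag contains both endpoints; (iii) the bags containing any fixed vertex form a subtree. All hold, so the decomposition is valid with width 2 − 1 = 1.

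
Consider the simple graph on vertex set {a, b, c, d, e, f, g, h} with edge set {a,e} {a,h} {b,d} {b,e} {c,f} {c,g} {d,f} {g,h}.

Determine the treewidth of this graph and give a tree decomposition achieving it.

The largest bag has 3 vertices, giving width 2; this decomposition certifies tw(G) ≤ 2. The edges c–f–d–b–e–a–h–g–c form a cycle, so G is not a tree and its treewidth is at least 2. The upper and lower bounds meet at 2, so that is the treewidth.

Treewidth 2.
One optimal decomposition is:
Bags: B1 = {c, d, f}  B2 = {b, c, d}  B3 = {b, c, e}  B4 = {a, c, e}  B5 = {a, c, h}  B6 = {c, g, h}
Tree: B1–B2, B2–B3, B3–B4, B4–B5, B5–B6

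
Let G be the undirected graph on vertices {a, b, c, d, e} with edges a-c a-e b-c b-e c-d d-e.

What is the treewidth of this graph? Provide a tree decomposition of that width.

Every bag has size at most 3, so the width is 3 − 1 = 2 and tw(G) ≤ 2. Since a–e–b–c–a is a cycle in G, G is not acyclic. Forests are exactly the graphs of treewidth ≤ 1, so tw(G) ≥ 2. Therefore the treewidth is 2.

Treewidth 2.
One optimal decomposition is:
Bags: B1 = {a, c, e}  B2 = {b, c, e}  B3 = {c, d, e}
Tree: B1–B2, B2–B3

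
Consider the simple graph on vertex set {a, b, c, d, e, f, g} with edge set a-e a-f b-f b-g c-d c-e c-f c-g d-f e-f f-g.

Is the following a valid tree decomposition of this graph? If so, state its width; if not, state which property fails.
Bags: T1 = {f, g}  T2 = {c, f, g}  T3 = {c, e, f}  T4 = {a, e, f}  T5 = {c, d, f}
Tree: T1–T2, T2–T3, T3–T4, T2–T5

A tree decomposition must satisfy three properties: every vertex lies in some bag; for every edge, both endpoints lie together in some bag; and for every vertex, the bags containing it form a connected subtree. Here vertex b appears in no bag, so the decomposition is invalid.

No — vertex b appears in no bag.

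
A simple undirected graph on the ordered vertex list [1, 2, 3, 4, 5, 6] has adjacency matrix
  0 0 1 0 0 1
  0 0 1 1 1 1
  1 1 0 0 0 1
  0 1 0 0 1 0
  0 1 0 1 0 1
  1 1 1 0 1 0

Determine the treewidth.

A width-2 tree decomposition is:
Bags: B1 = {2, 5, 6}  B2 = {2, 3, 6}  B3 = {1, 3, 6}  B4 = {2, 4, 5}
Tree: B1–B2, B2–B3, B1–B4
The largest bag has 3 vertices, giving width 2; this decomposition certifies tw(G) ≤ 2. For the lower bound, the 3 vertices {1, 3, 6} are pairwise adjacent, and any tree decomposition puts a clique entirely inside one bag — forcing width ≥ 2. Combining the bounds, tw(G) = 2.

2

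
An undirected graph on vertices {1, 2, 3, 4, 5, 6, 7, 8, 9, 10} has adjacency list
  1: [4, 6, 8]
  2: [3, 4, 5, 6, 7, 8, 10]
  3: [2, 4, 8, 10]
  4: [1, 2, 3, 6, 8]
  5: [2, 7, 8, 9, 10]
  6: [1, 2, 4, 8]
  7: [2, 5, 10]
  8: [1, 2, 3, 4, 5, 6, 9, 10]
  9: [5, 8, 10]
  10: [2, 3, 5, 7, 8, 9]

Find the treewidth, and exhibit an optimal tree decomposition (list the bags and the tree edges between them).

Each bag holds 4 vertices, so the decomposition has width 3, which upper-bounds the treewidth. On the other hand G contains the 4-clique {1, 4, 6, 8}. A clique must lie in a single bag of any decomposition, so no decomposition can have width below 3. Combining the bounds, tw(G) = 3.

Treewidth 3.
One optimal decomposition is:
Bags: B1 = {2, 3, 8, 10}  B2 = {2, 5, 8, 10}  B3 = {5, 8, 9, 10}  B4 = {2, 3, 4, 8}  B5 = {2, 5, 7, 10}  B6 = {2, 4, 6, 8}  B7 = {1, 4, 6, 8}
Tree: B1–B2, B2–B3, B1–B4, B2–B5, B4–B6, B6–B7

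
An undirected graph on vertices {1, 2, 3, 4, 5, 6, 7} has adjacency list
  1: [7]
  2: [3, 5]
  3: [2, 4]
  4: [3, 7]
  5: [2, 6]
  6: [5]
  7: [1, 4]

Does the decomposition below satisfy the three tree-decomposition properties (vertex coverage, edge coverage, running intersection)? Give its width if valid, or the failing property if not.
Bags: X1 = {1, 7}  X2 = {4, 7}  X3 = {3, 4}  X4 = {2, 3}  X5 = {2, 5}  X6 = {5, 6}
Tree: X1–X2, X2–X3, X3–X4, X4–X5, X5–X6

Yes; width 1.

Vertex coverage: the bags together contain {1, 2, 3, 4, 5, 6, 7}, the full vertex set. Edge coverage: each edge of G has both endpoints in at least one bag. Running intersection: for every vertex, the bags containing it form a connected subtree. All three properties hold, so this is a valid tree decomposition of width max|bag| − 1 = 1, and hence tw(G) ≤ 1.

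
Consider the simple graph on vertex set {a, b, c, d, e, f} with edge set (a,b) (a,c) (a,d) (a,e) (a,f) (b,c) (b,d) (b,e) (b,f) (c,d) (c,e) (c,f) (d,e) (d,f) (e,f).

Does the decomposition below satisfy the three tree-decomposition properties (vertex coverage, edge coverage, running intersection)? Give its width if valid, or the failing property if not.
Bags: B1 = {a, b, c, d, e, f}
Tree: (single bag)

Yes; width 5.

Vertex coverage: the bags together contain {a, b, c, d, e, f}, the full vertex set. Edge coverage: each edge of G has both endpoints in at least one bag. Running intersection: for every vertex, the bags containing it form a connected subtree. All three properties hold, so this is a valid tree decomposition of width max|bag| − 1 = 5, and hence tw(G) ≤ 5.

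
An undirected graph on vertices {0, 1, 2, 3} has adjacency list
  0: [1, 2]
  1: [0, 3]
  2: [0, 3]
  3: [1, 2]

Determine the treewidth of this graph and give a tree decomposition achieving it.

Each bag holds 3 vertices, so the decomposition has width 2, which upper-bounds the treewidth. Since 1–3–2–0–1 is a cycle in G, G is not acyclic. Forests are exactly the graphs of treewidth ≤ 1, so tw(G) ≥ 2. Hence tw(G) = 2 exactly.

Treewidth 2.
One optimal decomposition is:
Bags: B1 = {1, 2, 3}  B2 = {0, 1, 2}
Tree: B1–B2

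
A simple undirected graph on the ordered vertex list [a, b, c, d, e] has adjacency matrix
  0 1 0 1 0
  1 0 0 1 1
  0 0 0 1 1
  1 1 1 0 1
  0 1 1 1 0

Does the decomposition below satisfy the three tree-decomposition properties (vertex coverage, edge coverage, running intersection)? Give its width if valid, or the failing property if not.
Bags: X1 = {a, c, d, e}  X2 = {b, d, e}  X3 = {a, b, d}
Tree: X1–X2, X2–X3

No — bags containing vertex a are not connected in the tree.

A tree decomposition must satisfy three properties: every vertex lies in some bag; for every edge, both endpoints lie together in some bag; and for every vertex, the bags containing it form a connected subtree. Here bags containing vertex a are not connected in the tree, so the decomposition is invalid.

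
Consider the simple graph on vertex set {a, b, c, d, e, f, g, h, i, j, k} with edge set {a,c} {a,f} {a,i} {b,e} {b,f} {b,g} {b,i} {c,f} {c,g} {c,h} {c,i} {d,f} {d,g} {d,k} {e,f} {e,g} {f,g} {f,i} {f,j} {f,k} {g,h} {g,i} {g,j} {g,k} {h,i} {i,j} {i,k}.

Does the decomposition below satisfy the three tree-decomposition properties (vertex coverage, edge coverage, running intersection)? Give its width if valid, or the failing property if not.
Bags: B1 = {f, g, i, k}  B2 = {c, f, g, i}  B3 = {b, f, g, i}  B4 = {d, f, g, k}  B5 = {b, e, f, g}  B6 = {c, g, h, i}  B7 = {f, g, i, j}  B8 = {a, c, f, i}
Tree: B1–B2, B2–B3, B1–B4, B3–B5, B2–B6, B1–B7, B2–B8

Every vertex of G appears in some bag (union = {a, b, c, d, e, f, g, h, i, j, k}); every edge is covered by a bag; and for each vertex v the set of bags containing v is connected in the bag tree. The decomposition is therefore valid. The largest bag has 4 vertices, so the width is 3.

Yes; width 3.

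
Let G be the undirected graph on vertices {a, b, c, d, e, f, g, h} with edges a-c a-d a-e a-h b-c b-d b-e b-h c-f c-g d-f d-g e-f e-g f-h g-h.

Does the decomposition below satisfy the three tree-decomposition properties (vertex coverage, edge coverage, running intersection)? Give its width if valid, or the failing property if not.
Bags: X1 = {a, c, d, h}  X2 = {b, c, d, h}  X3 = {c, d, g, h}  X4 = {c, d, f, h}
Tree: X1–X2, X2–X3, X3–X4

A tree decomposition must satisfy three properties: every vertex lies in some bag; for every edge, both endpoints lie together in some bag; and for every vertex, the bags containing it form a connected subtree. Here vertex e appears in no bag, so the decomposition is invalid.

No — vertex e appears in no bag.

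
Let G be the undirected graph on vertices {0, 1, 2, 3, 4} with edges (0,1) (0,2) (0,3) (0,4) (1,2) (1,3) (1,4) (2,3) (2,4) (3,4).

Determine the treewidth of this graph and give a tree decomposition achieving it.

A single bag containing all 5 vertices is trivially a valid decomposition of width 4. On the other hand G contains the 5-clique {0, 1, 2, 3, 4}. A clique must lie in a single bag of any decomposition, so no decomposition can have width below 4. Hence tw(G) = 4 exactly.

Treewidth 4.
One optimal decomposition is:
Bags: B1 = {0, 1, 2, 3, 4}
Tree: (single bag)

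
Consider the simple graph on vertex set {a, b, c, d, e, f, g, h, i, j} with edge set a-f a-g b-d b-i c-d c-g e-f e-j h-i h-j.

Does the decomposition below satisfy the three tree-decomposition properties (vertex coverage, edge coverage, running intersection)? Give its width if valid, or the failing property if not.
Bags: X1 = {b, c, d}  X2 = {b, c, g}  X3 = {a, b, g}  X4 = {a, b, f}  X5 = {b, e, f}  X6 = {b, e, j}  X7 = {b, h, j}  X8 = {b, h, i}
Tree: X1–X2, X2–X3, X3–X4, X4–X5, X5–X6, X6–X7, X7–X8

Vertex coverage: the bags together contain {a, b, c, d, e, f, g, h, i, j}, the full vertex set. Edge coverage: each edge of G has both endpoints in at least one bag. Running intersection: for every vertex, the bags containing it form a connected subtree. All three properties hold, so this is a valid tree decomposition of width max|bag| − 1 = 2, and hence tw(G) ≤ 2.

Yes; width 2.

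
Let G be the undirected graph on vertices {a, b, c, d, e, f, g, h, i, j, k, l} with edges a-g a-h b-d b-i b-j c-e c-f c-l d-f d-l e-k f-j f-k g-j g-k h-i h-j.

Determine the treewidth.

A width-3 tree decomposition is:
Bags: B1 = {c, d, e, l}  B2 = {c, d, e, f}  B3 = {d, e, f, k}  B4 = {b, d, f, k}  B5 = {b, f, j, k}  B6 = {b, g, j, k}  B7 = {b, g, i, j}  B8 = {g, h, i, j}  B9 = {a, g, h, i}
Tree: B1–B2, B2–B3, B3–B4, B4–B5, B5–B6, B6–B7, B7–B8, B8–B9
The largest bag has 4 vertices, giving width 3; this decomposition certifies tw(G) ≤ 3. For the lower bound: the 4 vertex sets {c,e,l}, {d}, {f}, {b,g,j,k} are disjoint, each induces a connected subgraph, and every pair is joined by at least one edge of G. Contracting each set to a single vertex therefore yields K_{4} as a minor, and since treewidth is minor-monotone, tw(G) ≥ tw(K_{4}) = 3. Therefore the treewidth is 3.

3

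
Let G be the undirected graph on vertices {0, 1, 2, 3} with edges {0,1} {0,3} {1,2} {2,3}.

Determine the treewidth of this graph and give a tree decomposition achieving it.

Treewidth 2.
Bags: B1 = {1, 2, 3}  B2 = {0, 1, 3}
Tree: B1–B2

The largest bag has 3 vertices, giving width 2; this decomposition certifies tw(G) ≤ 2. The edges 3–2–1–0–3 form a cycle, so G is not a tree and its treewidth is at least 2. Hence tw(G) = 2 exactly.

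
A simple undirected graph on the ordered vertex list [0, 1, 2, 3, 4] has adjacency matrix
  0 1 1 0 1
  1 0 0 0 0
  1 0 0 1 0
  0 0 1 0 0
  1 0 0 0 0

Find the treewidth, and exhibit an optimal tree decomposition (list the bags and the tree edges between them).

The largest bag has 2 vertices, giving width 1; this decomposition certifies tw(G) ≤ 1. Since G has at least one edge (e.g. 4–0), it is not an edgeless graph, so tw(G) ≥ 1. The upper and lower bounds meet at 1, so that is the treewidth.

Treewidth 1.
One optimal decomposition is:
Bags: B1 = {0, 4}  B2 = {0, 2}  B3 = {0, 1}  B4 = {2, 3}
Tree: B1–B2, B1–B3, B2–B4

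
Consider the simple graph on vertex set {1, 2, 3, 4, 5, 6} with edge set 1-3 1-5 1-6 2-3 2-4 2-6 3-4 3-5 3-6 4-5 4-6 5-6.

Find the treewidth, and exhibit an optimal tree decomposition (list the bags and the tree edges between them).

Each bag holds 4 vertices, so the decomposition has width 3, which upper-bounds the treewidth. On the other hand G contains the 4-clique {1, 3, 5, 6}. A clique must lie in a single bag of any decomposition, so no decomposition can have width below 3. Combining the bounds, tw(G) = 3.

Treewidth 3.
One optimal decomposition is:
Bags: B1 = {1, 3, 5, 6}  B2 = {3, 4, 5, 6}  B3 = {2, 3, 4, 6}
Tree: B1–B2, B2–B3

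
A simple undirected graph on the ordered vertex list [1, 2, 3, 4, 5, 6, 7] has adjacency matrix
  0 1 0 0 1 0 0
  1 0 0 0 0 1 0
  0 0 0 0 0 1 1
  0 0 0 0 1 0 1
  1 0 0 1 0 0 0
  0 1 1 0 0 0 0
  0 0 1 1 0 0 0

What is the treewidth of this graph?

2

A width-2 tree decomposition is:
Bags: B1 = {1, 2, 5}  B2 = {2, 4, 5}  B3 = {2, 4, 7}  B4 = {2, 3, 7}  B5 = {2, 3, 6}
Tree: B1–B2, B2–B3, B3–B4, B4–B5
The largest bag has 3 vertices, giving width 2; this decomposition certifies tw(G) ≤ 2. The edges 2–1–5–4–7–3–6–2 form a cycle, so G is not a tree and its treewidth is at least 2. Therefore the treewidth is 2.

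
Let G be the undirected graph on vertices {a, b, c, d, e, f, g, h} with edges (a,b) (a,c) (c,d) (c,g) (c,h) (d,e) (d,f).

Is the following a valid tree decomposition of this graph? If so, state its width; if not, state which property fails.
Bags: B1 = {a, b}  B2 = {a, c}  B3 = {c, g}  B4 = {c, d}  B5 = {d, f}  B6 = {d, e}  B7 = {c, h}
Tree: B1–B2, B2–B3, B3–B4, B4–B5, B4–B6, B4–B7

Yes; width 1.

Every vertex of G appears in some bag (union = {a, b, c, d, e, f, g, h}); every edge is covered by a bag; and for each vertex v the set of bags containing v is connected in the bag tree. The decomposition is therefore valid. The largest bag has 2 vertices, so the width is 1.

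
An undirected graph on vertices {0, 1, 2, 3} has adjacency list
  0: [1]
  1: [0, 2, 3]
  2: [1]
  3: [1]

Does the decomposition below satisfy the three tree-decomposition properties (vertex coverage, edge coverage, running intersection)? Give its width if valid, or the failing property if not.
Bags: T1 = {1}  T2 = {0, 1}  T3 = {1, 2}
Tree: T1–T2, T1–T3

A tree decomposition must satisfy three properties: every vertex lies in some bag; for every edge, both endpoints lie together in some bag; and for every vertex, the bags containing it form a connected subtree. Here vertex 3 appears in no bag, so the decomposition is invalid.

No — vertex 3 appears in no bag.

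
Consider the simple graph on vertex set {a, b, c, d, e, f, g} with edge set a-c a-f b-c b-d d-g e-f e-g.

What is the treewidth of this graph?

A width-2 tree decomposition is:
Bags: B1 = {d, e, g}  B2 = {d, e, f}  B3 = {a, d, f}  B4 = {a, c, d}  B5 = {b, c, d}
Tree: B1–B2, B2–B3, B3–B4, B4–B5
Each bag holds 3 vertices, so the decomposition has width 2, which upper-bounds the treewidth. The edges d–g–e–f–a–c–b–d form a cycle, so G is not a tree and its treewidth is at least 2. Therefore the treewidth is 2.

2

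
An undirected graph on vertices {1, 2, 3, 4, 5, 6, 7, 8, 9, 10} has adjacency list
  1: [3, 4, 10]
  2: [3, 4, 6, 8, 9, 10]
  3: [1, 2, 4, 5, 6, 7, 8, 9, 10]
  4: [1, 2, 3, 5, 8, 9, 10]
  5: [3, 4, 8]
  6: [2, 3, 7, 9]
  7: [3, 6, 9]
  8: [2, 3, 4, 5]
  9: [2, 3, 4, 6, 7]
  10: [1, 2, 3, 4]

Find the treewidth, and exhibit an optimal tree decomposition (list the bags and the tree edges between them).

Treewidth 3.
One optimal decomposition is:
Bags: B1 = {2, 3, 4, 10}  B2 = {1, 3, 4, 10}  B3 = {2, 3, 4, 9}  B4 = {2, 3, 4, 8}  B5 = {2, 3, 6, 9}  B6 = {3, 4, 5, 8}  B7 = {3, 6, 7, 9}
Tree: B1–B2, B1–B3, B1–B4, B3–B5, B4–B6, B5–B7

Every bag has size at most 4, so the width is 4 − 1 = 3 and tw(G) ≤ 3. For the lower bound, the 4 vertices {1, 3, 4, 10} are pairwise adjacent, and any tree decomposition puts a clique entirely inside one bag — forcing width ≥ 3. The upper and lower bounds meet at 3, so that is the treewidth.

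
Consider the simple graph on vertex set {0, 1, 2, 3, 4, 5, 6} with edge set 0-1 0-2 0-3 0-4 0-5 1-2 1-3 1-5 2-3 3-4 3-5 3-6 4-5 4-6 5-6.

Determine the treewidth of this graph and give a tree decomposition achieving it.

The largest bag has 4 vertices, giving width 3; this decomposition certifies tw(G) ≤ 3. For the lower bound, the 4 vertices {0, 1, 2, 3} are pairwise adjacent, and any tree decomposition puts a clique entirely inside one bag — forcing width ≥ 3. Therefore the treewidth is 3.

Treewidth 3.
One optimal decomposition is:
Bags: B1 = {3, 4, 5, 6}  B2 = {0, 3, 4, 5}  B3 = {0, 1, 3, 5}  B4 = {0, 1, 2, 3}
Tree: B1–B2, B2–B3, B3–B4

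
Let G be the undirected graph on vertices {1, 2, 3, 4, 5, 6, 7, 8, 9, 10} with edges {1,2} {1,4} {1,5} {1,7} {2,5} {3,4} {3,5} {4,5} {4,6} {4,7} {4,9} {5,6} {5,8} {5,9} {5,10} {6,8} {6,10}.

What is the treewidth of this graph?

2

A width-2 tree decomposition is:
Bags: B1 = {1, 4, 5}  B2 = {4, 5, 6}  B3 = {5, 6, 8}  B4 = {1, 4, 7}  B5 = {5, 6, 10}  B6 = {4, 5, 9}  B7 = {1, 2, 5}  B8 = {3, 4, 5}
Tree: B1–B2, B2–B3, B1–B4, B2–B5, B2–B6, B1–B7, B2–B8
Every bag has size at most 3, so the width is 3 − 1 = 2 and tw(G) ≤ 2. For the lower bound, the 3 vertices {5, 6, 8} are pairwise adjacent, and any tree decomposition puts a clique entirely inside one bag — forcing width ≥ 2. Therefore the treewidth is 2.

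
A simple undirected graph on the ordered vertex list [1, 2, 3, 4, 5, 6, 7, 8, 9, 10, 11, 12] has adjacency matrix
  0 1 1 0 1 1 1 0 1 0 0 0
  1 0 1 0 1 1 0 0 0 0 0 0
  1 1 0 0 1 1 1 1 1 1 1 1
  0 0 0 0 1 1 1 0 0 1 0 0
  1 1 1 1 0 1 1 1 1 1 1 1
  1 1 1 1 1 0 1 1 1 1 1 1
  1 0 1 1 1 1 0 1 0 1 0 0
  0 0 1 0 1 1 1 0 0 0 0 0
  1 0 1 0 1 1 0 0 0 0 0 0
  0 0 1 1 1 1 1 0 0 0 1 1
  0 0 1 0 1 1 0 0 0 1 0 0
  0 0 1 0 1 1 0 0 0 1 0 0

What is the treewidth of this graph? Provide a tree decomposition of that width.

Every bag has size at most 5, so the width is 5 − 1 = 4 and tw(G) ≤ 4. On the other hand G contains the 5-clique {1, 3, 5, 6, 9}. A clique must lie in a single bag of any decomposition, so no decomposition can have width below 4. The upper and lower bounds meet at 4, so that is the treewidth.

Treewidth 4.
Bags: B1 = {3, 5, 6, 10, 11}  B2 = {3, 5, 6, 7, 10}  B3 = {1, 3, 5, 6, 7}  B4 = {1, 3, 5, 6, 9}  B5 = {3, 5, 6, 7, 8}  B6 = {3, 5, 6, 10, 12}  B7 = {4, 5, 6, 7, 10}  B8 = {1, 2, 3, 5, 6}
Tree: B1–B2, B2–B3, B3–B4, B2–B5, B1–B6, B2–B7, B3–B8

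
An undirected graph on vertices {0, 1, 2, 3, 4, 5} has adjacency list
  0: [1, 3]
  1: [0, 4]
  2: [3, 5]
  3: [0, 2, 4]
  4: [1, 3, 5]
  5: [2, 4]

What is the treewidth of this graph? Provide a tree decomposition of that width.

Treewidth 2.
One such decomposition:
Bags: B1 = {2, 3, 5}  B2 = {3, 4, 5}  B3 = {0, 3, 4}  B4 = {0, 1, 4}
Tree: B1–B2, B2–B3, B3–B4

Every bag has size at most 3, so the width is 3 − 1 = 2 and tw(G) ≤ 2. The edges 2–5–4–3–2 form a cycle, so G is not a tree and its treewidth is at least 2. Combining the bounds, tw(G) = 2.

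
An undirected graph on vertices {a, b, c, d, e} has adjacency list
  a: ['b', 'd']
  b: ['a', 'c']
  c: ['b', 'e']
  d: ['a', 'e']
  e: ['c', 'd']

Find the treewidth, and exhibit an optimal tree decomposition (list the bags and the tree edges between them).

Treewidth 2.
One such decomposition:
Bags: B1 = {c, d, e}  B2 = {a, c, d}  B3 = {a, b, c}
Tree: B1–B2, B2–B3

Each bag holds 3 vertices, so the decomposition has width 2, which upper-bounds the treewidth. The edges c–e–d–a–b–c form a cycle, so G is not a tree and its treewidth is at least 2. Therefore the treewidth is 2.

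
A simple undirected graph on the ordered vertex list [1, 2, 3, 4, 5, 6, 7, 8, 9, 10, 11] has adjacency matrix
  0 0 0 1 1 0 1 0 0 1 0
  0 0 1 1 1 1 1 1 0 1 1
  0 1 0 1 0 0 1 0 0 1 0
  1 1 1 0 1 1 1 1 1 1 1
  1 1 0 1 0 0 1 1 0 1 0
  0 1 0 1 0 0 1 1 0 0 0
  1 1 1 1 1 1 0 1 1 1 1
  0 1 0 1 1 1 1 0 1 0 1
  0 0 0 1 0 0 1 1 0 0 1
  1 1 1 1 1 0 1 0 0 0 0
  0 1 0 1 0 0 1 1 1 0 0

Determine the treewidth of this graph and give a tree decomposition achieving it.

Each bag holds 5 vertices, so the decomposition has width 4, which upper-bounds the treewidth. Conversely, {1, 4, 5, 7, 10} is a clique of size 5, and the vertices of any clique must share a bag in every tree decomposition; so some bag has ≥ 5 vertices and tw(G) ≥ 4. Therefore the treewidth is 4.

Treewidth 4.
One such decomposition:
Bags: B1 = {2, 4, 7, 8, 11}  B2 = {2, 4, 5, 7, 8}  B3 = {2, 4, 6, 7, 8}  B4 = {2, 4, 5, 7, 10}  B5 = {2, 3, 4, 7, 10}  B6 = {4, 7, 8, 9, 11}  B7 = {1, 4, 5, 7, 10}
Tree: B1–B2, B2–B3, B2–B4, B4–B5, B1–B6, B4–B7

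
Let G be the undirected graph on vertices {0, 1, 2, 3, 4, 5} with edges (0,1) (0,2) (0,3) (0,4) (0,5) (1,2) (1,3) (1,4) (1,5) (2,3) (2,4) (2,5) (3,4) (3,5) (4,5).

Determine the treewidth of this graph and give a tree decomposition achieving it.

A single bag containing all 6 vertices is trivially a valid decomposition of width 5. Conversely, {0, 1, 2, 3, 4, 5} is a clique of size 6, and the vertices of any clique must share a bag in every tree decomposition; so some bag has ≥ 6 vertices and tw(G) ≥ 5. Therefore the treewidth is 5.

Treewidth 5.
Bags: B1 = {0, 1, 2, 3, 4, 5}
Tree: (single bag)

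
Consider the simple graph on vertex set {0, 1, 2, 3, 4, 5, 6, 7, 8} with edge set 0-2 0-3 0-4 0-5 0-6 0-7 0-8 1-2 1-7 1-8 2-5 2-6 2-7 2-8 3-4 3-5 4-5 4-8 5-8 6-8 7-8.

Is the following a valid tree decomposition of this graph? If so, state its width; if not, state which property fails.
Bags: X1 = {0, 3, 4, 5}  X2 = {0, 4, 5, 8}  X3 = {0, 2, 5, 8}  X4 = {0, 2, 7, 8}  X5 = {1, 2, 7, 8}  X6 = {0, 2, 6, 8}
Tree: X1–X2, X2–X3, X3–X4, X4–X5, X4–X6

Checking the three conditions: (i) the bags cover all of {0, 1, 2, 3, 4, 5, 6, 7, 8}; (ii) for each edge, some bag contains both endpoints; (iii) the bags containing any fixed vertex form a subtree. All hold, so the decomposition is valid with width 4 − 1 = 3.

Yes; width 3.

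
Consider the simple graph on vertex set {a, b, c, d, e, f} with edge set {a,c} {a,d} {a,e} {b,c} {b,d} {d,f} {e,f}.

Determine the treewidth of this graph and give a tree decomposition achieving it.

Each bag holds 3 vertices, so the decomposition has width 2, which upper-bounds the treewidth. The edges e–f–d–a–e form a cycle, so G is not a tree and its treewidth is at least 2. Therefore the treewidth is 2.

Treewidth 2.
Bags: B1 = {a, e, f}  B2 = {a, d, f}  B3 = {a, c, d}  B4 = {b, c, d}
Tree: B1–B2, B2–B3, B3–B4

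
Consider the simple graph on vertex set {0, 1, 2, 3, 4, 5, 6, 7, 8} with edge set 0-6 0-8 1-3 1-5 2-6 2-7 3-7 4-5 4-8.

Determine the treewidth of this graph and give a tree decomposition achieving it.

Each bag holds 3 vertices, so the decomposition has width 2, which upper-bounds the treewidth. Since 6–2–7–3–1–5–4–8–0–6 is a cycle in G, G is not acyclic. Forests are exactly the graphs of treewidth ≤ 1, so tw(G) ≥ 2. The upper and lower bounds meet at 2, so that is the treewidth.

Treewidth 2.
Bags: B1 = {2, 6, 7}  B2 = {3, 6, 7}  B3 = {1, 3, 6}  B4 = {1, 5, 6}  B5 = {4, 5, 6}  B6 = {4, 6, 8}  B7 = {0, 6, 8}
Tree: B1–B2, B2–B3, B3–B4, B4–B5, B5–B6, B6–B7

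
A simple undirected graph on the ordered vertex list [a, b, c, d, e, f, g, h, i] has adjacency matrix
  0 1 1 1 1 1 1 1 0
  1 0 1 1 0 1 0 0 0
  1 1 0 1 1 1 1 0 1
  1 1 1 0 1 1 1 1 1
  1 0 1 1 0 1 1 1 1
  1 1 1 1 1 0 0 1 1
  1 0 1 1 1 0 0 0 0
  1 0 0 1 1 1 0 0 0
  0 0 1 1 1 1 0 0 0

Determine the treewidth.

4

A width-4 tree decomposition is:
Bags: B1 = {c, d, e, f, i}  B2 = {a, c, d, e, f}  B3 = {a, b, c, d, f}  B4 = {a, d, e, f, h}  B5 = {a, c, d, e, g}
Tree: B1–B2, B2–B3, B2–B4, B2–B5
The largest bag has 5 vertices, giving width 4; this decomposition certifies tw(G) ≤ 4. Conversely, {a, c, d, e, g} is a clique of size 5, and the vertices of any clique must share a bag in every tree decomposition; so some bag has ≥ 5 vertices and tw(G) ≥ 4. Combining the bounds, tw(G) = 4.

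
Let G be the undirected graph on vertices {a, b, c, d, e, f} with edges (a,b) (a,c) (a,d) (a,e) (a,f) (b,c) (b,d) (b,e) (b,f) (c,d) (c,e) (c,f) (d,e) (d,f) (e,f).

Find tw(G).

5

A width-5 tree decomposition is:
Bags: B1 = {a, b, c, d, e, f}
Tree: (single bag)
A single bag containing all 6 vertices is trivially a valid decomposition of width 5. Conversely, {a, b, c, d, e, f} is a clique of size 6, and the vertices of any clique must share a bag in every tree decomposition; so some bag has ≥ 6 vertices and tw(G) ≥ 5. Hence tw(G) = 5 exactly.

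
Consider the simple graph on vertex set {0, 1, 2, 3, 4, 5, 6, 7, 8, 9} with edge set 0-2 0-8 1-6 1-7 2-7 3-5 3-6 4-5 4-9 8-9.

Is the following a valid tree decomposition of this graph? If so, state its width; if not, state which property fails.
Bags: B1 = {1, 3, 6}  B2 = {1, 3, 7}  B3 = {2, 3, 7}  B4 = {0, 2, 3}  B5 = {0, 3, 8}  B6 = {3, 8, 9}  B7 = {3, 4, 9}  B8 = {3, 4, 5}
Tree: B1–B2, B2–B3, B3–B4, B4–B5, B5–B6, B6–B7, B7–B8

Vertex coverage: the bags together contain {0, 1, 2, 3, 4, 5, 6, 7, 8, 9}, the full vertex set. Edge coverage: each edge of G has both endpoints in at least one bag. Running intersection: for every vertex, the bags containing it form a connected subtree. All three properties hold, so this is a valid tree decomposition of width max|bag| − 1 = 2, and hence tw(G) ≤ 2.

Yes; width 2.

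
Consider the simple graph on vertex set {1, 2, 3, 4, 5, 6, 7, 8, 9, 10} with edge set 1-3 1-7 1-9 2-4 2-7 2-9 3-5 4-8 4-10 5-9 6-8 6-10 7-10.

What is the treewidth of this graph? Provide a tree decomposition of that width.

Every bag has size at most 3, so the width is 3 − 1 = 2 and tw(G) ≤ 2. The edges 5–3–1–9–5 form a cycle, so G is not a tree and its treewidth is at least 2. Hence tw(G) = 2 exactly.

Treewidth 2.
One optimal decomposition is:
Bags: B1 = {3, 5, 9}  B2 = {1, 3, 9}  B3 = {1, 2, 9}  B4 = {1, 2, 7}  B5 = {2, 4, 7}  B6 = {4, 7, 10}  B7 = {4, 8, 10}  B8 = {6, 8, 10}
Tree: B1–B2, B2–B3, B3–B4, B4–B5, B5–B6, B6–B7, B7–B8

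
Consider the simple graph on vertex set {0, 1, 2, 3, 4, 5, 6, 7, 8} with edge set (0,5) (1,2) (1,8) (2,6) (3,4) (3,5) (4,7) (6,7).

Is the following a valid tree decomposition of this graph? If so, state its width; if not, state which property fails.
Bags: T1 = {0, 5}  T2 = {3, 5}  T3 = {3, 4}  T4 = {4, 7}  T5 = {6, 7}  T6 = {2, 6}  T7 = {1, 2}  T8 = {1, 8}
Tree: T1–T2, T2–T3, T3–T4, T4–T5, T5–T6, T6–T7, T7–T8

Checking the three conditions: (i) the bags cover all of {0, 1, 2, 3, 4, 5, 6, 7, 8}; (ii) for each edge, some bag contains both endpoints; (iii) the bags containing any fixed vertex form a subtree. All hold, so the decomposition is valid with width 2 − 1 = 1.

Yes; width 1.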